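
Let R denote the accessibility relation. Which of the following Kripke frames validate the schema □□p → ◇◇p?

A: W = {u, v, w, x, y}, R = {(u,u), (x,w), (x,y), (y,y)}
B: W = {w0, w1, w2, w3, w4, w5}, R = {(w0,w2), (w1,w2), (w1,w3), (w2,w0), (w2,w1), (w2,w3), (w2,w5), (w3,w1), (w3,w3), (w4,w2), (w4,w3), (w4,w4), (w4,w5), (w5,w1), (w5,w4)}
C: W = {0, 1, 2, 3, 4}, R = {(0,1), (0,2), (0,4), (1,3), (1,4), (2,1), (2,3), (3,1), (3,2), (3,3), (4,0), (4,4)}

B, C

This is the axiom for a generalized confluence (Geach) condition; its first-order frame correspondent is ∀x ∃w (xR²w ∧ xR²w).
A: fails — at v but no t with vR²t and vR²t.
B: condition met.
C: condition met.
Valid on: B, C.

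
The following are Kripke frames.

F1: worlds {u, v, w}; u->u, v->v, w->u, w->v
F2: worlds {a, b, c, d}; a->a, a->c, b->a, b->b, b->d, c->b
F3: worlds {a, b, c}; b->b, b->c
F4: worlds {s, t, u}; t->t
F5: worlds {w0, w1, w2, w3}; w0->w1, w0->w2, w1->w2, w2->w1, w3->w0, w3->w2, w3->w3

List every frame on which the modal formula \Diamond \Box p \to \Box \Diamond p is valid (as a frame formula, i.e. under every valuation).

F4

This is the axiom for convergence; its first-order frame correspondent is \forall x \forall y \forall z (Rxy \wedge Rxz \to \exists w (Ryw \wedge Rzw)).
F1: fails — Rwu and Rwv but u and v have no common successor.
F2: fails — Raa and Rac but a and c have no common successor.
F3: fails — Rbc and Rbc but c and c have no common successor.
F4: ✓.
F5: fails — Rw0w1 and Rw0w2 but w1 and w2 have no common successor.
Valid on: F4.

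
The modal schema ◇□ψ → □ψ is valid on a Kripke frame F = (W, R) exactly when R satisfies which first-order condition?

This is frame-equivalent to ◇ψ → □◇ψ (substitute ¬ψ for ψ and contrapose).
Suppose ◇ψ→□◇ψ is valid. Take Rxy, Rxz and set V(ψ)={y}. Then ◇ψ at x, so □◇ψ at x, so ◇ψ at z, so some w with Rzw has ψ; w=y, i.e. Rzy. By symmetry of the argument, Ryz.
The converse is a direct semantic check.
Frame condition: ∀x ∀y ∀z (Rxy ∧ Rxz → Ryz).

the Euclidean property: ∀x ∀y ∀z (Rxy ∧ Rxz → Ryz)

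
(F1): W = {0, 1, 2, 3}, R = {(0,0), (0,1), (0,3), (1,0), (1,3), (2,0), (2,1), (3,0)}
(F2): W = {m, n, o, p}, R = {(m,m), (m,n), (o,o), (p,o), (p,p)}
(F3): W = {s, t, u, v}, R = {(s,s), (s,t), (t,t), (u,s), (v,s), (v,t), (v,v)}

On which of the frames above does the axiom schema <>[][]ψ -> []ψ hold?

Frame correspondent (Sahlqvist): forall x forall y forall z ((xRy & xRz) -> exists w (y R^2 w & z = w)) — i.e. a generalized confluence (Geach) condition.
(F1): condition met.
(F2): fails — mRn, mRm but no w with nR²w and m=w.
(F3): fails — sRt, sRs but no w with tR²w and s=w.
Valid on: (F1).

(F1)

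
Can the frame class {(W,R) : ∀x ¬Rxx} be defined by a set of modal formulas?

No — not modally definable

Modal frame validity is preserved under surjective bounded morphisms.
The 4-cycle (worlds s,t,u,v with s→t→u→v→s) is irreflexive, and the map sending every world to a single reflexive point • is a surjective bounded morphism (forth: every edge maps to (•,•); back: every world has a successor). So any modal formula valid on the 4-cycle is also valid on the reflexive point, which is not irreflexive.
So no modal formula (or set of formulas) defines exactly the irreflexive frames.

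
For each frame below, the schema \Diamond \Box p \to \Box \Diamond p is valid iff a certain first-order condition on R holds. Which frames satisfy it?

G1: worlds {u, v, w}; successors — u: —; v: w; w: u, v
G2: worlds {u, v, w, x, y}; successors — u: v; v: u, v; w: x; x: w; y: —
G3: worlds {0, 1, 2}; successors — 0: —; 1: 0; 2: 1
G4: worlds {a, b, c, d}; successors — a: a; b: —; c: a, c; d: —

G2, G4

This is the axiom for convergence; its first-order frame correspondent is \forall x \forall y \forall z (Rxy \wedge Rxz \to \exists w (Ryw \wedge Rzw)).
G1: fails — Rwu and Rwu but u and u have no common successor.
G2: satisfies the condition.
G3: fails — R10 and R10 but 0 and 0 have no common successor.
G4: satisfies the condition.
Valid on: G2, G4.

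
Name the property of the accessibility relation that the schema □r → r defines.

This is the T axiom.
It corresponds to reflexivity: ∀x Rxx.

Reflexivity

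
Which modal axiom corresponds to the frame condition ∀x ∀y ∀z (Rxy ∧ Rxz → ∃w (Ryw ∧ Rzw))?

The condition is convergence. The .2 schema ◇□s → □◇s defines it.
Suppose ◇□s→□◇s is valid. Take Rxy, Rxz and set V(s)={w : Ryw}. Then □s at y so ◇□s at x, so □◇s at x, so ◇s at z, giving w with Rzw and Ryw.

◇□s → □◇s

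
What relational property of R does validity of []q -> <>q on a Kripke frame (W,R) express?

seriality: forall x exists y Rxy

This schema is the D axiom.
Its frame correspondent is seriality — forall x exists y Rxy.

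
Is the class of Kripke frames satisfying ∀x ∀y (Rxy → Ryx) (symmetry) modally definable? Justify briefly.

Definable; q → □◇q defines it

Yes: it is symmetry, defined by the B schema q → □◇q.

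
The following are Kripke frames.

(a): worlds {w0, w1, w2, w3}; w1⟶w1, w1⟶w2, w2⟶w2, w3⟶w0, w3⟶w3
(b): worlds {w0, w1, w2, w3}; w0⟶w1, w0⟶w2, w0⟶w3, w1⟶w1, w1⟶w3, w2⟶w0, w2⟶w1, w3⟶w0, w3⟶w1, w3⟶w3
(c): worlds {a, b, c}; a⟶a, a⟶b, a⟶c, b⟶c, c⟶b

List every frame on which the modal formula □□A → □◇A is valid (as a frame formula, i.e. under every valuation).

(b), (c)

Frame correspondent (Sahlqvist): ∀x ∀z (xRz → ∃w (xR²w ∧ zRw)) — i.e. a generalized confluence (Geach) condition.
(a): fails — w3Rw0 but no w with w3R²w and w0Rw.
(b): satisfies the condition.
(c): satisfies the condition.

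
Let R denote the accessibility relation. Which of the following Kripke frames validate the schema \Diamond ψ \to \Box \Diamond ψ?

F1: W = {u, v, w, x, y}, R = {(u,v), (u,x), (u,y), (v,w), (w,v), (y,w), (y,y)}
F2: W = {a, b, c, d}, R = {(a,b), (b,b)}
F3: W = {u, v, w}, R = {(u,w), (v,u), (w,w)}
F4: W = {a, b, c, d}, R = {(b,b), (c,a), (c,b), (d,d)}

This is the axiom for the Euclidean property; its first-order frame correspondent is \forall x \forall y \forall z (Rxy \wedge Rxz \to Ryz).
F1: fails — Ruv and Ruv but not Rvv.
F2: holds.
F3: fails — Rvu and Rvu but not Ruu.
F4: fails — Rca and Rca but not Raa.

F2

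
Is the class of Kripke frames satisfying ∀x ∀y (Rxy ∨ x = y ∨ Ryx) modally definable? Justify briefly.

Any modally definable frame class is closed under disjoint unions.
Take 3 disjoint single-world reflexive frames: each is trivially connected, but their disjoint union has 3 worlds with no edge between distinct components, so it is not connected.
Hence connectedness of R is not modally definable.

Not modally definable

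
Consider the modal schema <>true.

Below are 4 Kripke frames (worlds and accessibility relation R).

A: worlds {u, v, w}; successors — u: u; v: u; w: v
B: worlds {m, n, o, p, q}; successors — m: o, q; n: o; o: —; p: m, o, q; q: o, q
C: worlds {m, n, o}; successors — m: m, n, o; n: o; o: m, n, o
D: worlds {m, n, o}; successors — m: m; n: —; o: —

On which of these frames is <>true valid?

Frame correspondent (Sahlqvist): forall x exists y Rxy — i.e. seriality.
A: condition met.
B: fails — world o has no successor.
C: condition met.
D: fails — world n has no successor.
Valid on: A, C.

A, C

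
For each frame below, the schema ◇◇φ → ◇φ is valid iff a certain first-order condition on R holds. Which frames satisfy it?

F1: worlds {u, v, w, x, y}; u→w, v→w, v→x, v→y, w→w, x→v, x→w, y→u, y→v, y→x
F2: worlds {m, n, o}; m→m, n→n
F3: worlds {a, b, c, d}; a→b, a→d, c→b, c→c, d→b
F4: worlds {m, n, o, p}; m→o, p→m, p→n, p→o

Frame correspondent (Sahlqvist): ∀x ∀y ∀z (Rxy ∧ Ryz → Rxz) — i.e. transitivity.
F1: fails — Ryx and Rxw but not Ryw.
F2: condition met.
F3: condition met.
F4: condition met.

F2, F3, F4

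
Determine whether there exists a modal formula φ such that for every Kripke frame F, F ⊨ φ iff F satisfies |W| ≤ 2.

No — not modally definable

Any modally definable frame class is closed under disjoint unions.
Any modal formula valid on each of 3 disjoint one-world frames is valid on their disjoint union (validity is preserved under disjoint unions). Each one-world frame has |W|=1≤2, but the union has |W|=3.
So no modal formula (or set of formulas) defines exactly the |W|≤2 frames.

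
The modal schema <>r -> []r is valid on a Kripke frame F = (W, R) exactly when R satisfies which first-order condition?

partial functionality

Suppose ◇r→□r is valid. Take Rxy, Rxz and set V(r)={y}. Then ◇r at x, so □r at x, so r at z, i.e. z=y.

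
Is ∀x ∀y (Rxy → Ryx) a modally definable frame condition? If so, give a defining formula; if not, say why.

Yes — defined by r → □◇r

The condition is symmetry. A defining modal formula is r → □◇r.
Suppose r→□◇r is valid. Take Rxy and set V(r)={x}. Then r at x, so □◇r at x, so ◇r at y, so some z with Ryz has r; z=x, i.e. Ryx.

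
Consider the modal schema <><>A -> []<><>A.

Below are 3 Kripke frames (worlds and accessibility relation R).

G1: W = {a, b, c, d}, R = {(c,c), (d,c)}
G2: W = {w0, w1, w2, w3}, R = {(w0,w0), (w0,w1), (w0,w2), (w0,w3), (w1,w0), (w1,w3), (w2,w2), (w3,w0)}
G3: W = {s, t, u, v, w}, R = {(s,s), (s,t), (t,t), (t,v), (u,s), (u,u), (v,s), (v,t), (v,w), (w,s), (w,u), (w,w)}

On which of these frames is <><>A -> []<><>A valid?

The schema corresponds to a generalized confluence (Geach) condition: forall x forall y forall z ((x R^2 y & xRz) -> exists w (y = w & z R^2 w)).
G1: ✓.
G2: fails — w0R²w0, w0Rw2 but no w with w0=w and w2R²w.
G3: fails — uR²u, uRs but no w* with u=w* and sR²w*.
Valid on: G1.

G1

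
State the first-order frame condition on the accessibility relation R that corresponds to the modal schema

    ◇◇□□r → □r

This is a Sahlqvist (Geach-type) schema ◇^2□^2r → □^1◇^0r.
Minimal-valuation argument: fix x; take any y with xR^2y and any z with xR^1z. Set V(r) to the set of worlds R-reachable from y in exactly 2 steps. Then □^2r holds at y, so the antecedent holds at x; validity forces ◇^0r at z, giving a w with zR^0w and yR^2w.
First-order correspondent: ∀x ∀y ∀z ((xR²y ∧ xRz) → ∃w (yR²w ∧ z = w)).

∀x ∀y ∀z ((xR²y ∧ xRz) → ∃w (yR²w ∧ z = w))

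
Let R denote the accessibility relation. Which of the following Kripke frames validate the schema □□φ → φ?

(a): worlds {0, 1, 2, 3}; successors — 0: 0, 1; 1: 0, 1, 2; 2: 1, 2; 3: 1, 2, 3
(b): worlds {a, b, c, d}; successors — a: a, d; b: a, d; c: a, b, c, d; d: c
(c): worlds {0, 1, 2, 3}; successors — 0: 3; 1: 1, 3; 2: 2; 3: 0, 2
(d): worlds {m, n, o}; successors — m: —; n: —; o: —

(a), (c)

This is the axiom for a generalized confluence (Geach) condition; its first-order frame correspondent is ∀x ∃w (xR²w ∧ x = w).
(a): holds.
(b): fails — at b but no w with bR²w and b=w.
(c): holds.
(d): fails — at m but no w with mR²w and m=w.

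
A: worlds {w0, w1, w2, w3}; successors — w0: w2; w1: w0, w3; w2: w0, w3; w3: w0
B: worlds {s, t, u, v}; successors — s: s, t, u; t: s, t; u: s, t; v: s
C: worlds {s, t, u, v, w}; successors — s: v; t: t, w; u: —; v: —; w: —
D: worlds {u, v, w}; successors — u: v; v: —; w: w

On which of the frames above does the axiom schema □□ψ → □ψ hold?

This is the axiom for density; its first-order frame correspondent is ∀x ∀y (Rxy → ∃z (Rxz ∧ Rzy)).
A: fails — Rw1w3 but no z with Rw1z and Rzw3.
B: holds.
C: fails — Rsv but no z with Rsz and Rzv.
D: fails — Ruv but no z with Ruz and Rzv.

B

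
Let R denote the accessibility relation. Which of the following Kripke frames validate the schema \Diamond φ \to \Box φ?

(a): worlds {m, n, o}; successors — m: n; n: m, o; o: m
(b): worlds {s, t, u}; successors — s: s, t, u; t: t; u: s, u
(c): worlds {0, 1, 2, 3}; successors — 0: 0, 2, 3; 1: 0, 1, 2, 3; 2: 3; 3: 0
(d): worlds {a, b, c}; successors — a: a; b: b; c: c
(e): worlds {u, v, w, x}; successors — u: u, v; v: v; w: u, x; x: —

(d)

The schema corresponds to partial functionality: \forall x \forall y \forall z (Rxy \wedge Rxz \to y = z).
(a): fails — n sees both m and o.
(b): fails — s sees both s and t.
(c): fails — 0 sees both 0 and 2.
(d): satisfies the condition.
(e): fails — u sees both u and v.
Valid on: (d).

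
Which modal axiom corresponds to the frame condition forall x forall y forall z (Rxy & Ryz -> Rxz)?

□r → □□r

The condition is transitivity. The 4 schema □r → □□r defines it.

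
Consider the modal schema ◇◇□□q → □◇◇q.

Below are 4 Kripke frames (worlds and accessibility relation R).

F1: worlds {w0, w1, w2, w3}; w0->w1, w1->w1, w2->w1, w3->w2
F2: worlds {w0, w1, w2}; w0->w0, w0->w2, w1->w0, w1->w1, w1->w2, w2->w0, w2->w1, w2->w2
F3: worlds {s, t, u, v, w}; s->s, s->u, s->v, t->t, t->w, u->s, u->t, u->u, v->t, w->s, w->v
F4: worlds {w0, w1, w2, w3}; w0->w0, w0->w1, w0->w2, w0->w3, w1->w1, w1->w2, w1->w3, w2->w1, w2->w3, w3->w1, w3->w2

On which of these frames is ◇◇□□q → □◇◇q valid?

The schema corresponds to a generalized confluence (Geach) condition: ∀x ∀y ∀z ((xR²y ∧ xRz) → ∃w (yR²w ∧ zR²w)).
F1: ✓.
F2: ✓.
F3: ✓.
F4: ✓.
Valid on: F1, F2, F3, F4.

F1, F2, F3, F4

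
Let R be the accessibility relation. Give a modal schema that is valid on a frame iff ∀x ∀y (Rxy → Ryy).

□(□q → q)

This is shift-reflexivity; the standard corresponding axiom is T□: □(□q → q).
Suppose □(□q→q) is valid. Take Rxy and set V(q)={w : Ryw}. Then at y, □q holds; since □(□q→q) at x, □q→q at y, so q at y, i.e. Ryy.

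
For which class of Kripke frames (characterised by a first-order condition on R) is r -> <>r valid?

Equivalently (dual form): □r → r.
Suppose □r→r is valid. At any x set V(r)={w : Rxw}. Then □r holds at x, so r holds at x, i.e. Rxx.
Conversely, on a frame with reflexivity the schema holds at every world under every valuation.
So the correspondent is reflexivity.

reflexivity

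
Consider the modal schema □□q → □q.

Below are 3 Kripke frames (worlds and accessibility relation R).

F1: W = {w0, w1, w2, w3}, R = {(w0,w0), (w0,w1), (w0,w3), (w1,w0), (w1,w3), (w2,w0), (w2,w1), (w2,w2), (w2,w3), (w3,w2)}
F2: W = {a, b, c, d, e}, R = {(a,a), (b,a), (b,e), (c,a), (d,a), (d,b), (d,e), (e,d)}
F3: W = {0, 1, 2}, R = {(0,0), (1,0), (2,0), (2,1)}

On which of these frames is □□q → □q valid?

Frame correspondent (Sahlqvist): ∀x ∀y (Rxy → ∃z (Rxz ∧ Rzy)) — i.e. density.
F1: ✓.
F2: fails — Red but no z with Rez and Rzd.
F3: fails — R21 but no z with R2z and Rz1.

F1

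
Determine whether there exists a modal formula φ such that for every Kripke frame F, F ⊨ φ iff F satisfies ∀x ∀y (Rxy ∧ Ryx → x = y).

No — not modally definable

Any modally definable frame class is closed under surjective bounded morphisms.
The 4-cycle (worlds 0,1,2,3 with 0→1→2→3→0) is antisymmetric. Sending even-indexed worlds to • and odd-indexed worlds to ∘ is a surjective bounded morphism onto the two-world frame with •↔∘, which is not antisymmetric.
Hence antisymmetry is not modally definable.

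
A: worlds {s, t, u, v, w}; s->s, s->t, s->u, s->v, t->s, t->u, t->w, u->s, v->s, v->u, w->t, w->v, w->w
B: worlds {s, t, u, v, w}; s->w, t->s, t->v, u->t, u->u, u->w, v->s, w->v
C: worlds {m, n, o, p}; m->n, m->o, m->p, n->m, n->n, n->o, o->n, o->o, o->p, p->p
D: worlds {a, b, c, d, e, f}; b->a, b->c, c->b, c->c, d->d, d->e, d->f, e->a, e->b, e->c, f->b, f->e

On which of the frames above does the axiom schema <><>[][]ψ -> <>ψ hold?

Frame correspondent (Sahlqvist): forall x forall y (x R^2 y -> exists w (y R^2 w & xRw)) — i.e. a generalized confluence (Geach) condition.
A: satisfies the condition.
B: fails — uR²s but no w* with sR²w* and uRw*.
C: fails — nR²p but no w with pR²w and nRw.
D: fails — cR²a but no w with aR²w and cRw.

A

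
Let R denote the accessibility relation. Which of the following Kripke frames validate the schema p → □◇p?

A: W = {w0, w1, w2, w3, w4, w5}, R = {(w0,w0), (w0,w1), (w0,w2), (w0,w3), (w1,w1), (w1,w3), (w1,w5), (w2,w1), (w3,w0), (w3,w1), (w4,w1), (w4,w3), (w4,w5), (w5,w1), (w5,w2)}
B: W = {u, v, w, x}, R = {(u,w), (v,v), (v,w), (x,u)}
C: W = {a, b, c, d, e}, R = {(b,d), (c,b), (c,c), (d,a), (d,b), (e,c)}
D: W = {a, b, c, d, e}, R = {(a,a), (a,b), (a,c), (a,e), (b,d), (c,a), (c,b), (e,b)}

none

This is the axiom for symmetry; its first-order frame correspondent is ∀x ∀y (Rxy → Ryx).
A: fails — Rw5w2 but not Rw2w5.
B: fails — Rxu but not Rux.
C: fails — Rec but not Rce.
D: fails — Reb but not Rbe.
Valid on no frame.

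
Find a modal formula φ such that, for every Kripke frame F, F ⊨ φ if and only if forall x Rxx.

A defining formula is □p → p (the T axiom).

□p → p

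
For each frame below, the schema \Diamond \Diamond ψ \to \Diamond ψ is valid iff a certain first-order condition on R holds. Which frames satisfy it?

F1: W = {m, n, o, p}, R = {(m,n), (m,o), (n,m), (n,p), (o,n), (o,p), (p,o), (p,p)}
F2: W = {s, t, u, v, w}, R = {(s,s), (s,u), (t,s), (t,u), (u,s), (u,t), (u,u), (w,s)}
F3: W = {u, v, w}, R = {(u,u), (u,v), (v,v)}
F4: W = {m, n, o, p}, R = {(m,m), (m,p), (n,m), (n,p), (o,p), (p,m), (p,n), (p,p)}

F3

This is the axiom for transitivity; its first-order frame correspondent is \forall x \forall y \forall z (Rxy \wedge Ryz \to Rxz).
F1: fails — Ron and Rnm but not Rom.
F2: fails — Rtu and Rut but not Rtt.
F3: holds.
F4: fails — Rop and Rpm but not Rom.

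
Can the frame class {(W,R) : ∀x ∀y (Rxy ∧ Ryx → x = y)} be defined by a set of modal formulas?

No

Any modally definable frame class is closed under surjective bounded morphisms.
The 6-cycle (worlds a,b,c,d,e,f with a→b→c→d→e→f→a) is antisymmetric. Sending even-indexed worlds to a and odd-indexed worlds to b is a surjective bounded morphism onto the two-world frame with a↔b, which is not antisymmetric.
Hence antisymmetry is not modally definable.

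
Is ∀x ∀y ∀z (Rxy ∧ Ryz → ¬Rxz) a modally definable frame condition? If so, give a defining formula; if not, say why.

Not modally definable

Any modally definable frame class is closed under surjective bounded morphisms.
The 5-cycle (worlds w0,w1,w2,w3,w4 with w0→w1→w2→w3→w4→w0) is intransitive. Mapping every world to a single reflexive point • is a surjective bounded morphism; the reflexive point is not intransitive (R••∧R•• but R••).
So no modal formula (or set of formulas) defines exactly the intransitive frames.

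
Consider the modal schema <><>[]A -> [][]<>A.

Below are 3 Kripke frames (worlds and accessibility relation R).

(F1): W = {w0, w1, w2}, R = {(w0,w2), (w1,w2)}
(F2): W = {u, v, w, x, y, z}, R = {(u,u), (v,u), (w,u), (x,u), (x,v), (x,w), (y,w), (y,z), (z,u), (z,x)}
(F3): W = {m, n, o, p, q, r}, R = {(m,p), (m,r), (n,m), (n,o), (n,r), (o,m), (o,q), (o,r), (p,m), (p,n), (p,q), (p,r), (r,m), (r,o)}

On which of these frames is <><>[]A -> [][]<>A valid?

This is the axiom for a generalized confluence (Geach) condition; its first-order frame correspondent is forall x forall y forall z ((x R^2 y & x R^2 z) -> exists w (yRw & zRw)).
(F1): condition met.
(F2): condition met.
(F3): fails — mR²m, mR²q but no w with mRw and qRw.
Valid on: (F1), (F2).

(F1), (F2)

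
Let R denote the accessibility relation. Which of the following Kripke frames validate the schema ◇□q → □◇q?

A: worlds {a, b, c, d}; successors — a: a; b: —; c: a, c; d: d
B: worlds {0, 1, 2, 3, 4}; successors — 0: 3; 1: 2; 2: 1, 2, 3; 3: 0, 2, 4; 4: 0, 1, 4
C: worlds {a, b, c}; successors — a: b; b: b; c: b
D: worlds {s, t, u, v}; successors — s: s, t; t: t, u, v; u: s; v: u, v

Frame correspondent (Sahlqvist): ∀x ∀y ∀z (Rxy ∧ Rxz → ∃w (Ryw ∧ Rzw)) — i.e. convergence.
A: holds.
B: fails — R34 and R30 but 4 and 0 have no common successor.
C: holds.
D: fails — Rtv and Rtu but v and u have no common successor.
Valid on: A, C.

A, C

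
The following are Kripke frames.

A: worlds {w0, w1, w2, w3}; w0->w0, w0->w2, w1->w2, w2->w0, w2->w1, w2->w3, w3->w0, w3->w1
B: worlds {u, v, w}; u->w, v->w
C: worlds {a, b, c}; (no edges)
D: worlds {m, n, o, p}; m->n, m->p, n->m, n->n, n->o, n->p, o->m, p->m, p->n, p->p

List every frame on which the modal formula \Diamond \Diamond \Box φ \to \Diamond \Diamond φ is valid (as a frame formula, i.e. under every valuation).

Frame correspondent (Sahlqvist): \forall x \forall y (x R^2 y \to \exists w (yRw \wedge x R^2 w)) — i.e. a generalized confluence (Geach) condition.
A: fails — w1R²w1 but no w with w1Rw and w1R²w.
B: ✓.
C: ✓.
D: ✓.
Valid on: B, C, D.

B, C, D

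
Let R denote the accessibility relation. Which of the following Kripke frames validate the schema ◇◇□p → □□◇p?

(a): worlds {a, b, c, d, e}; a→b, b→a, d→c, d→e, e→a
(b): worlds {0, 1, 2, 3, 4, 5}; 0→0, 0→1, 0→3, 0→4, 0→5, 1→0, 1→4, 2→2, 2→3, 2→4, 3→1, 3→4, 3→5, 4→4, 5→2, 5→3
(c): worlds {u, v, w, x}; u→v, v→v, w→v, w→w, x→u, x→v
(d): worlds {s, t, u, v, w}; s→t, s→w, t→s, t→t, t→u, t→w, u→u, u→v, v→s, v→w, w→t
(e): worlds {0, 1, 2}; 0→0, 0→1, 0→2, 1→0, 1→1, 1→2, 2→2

The schema corresponds to a generalized confluence (Geach) condition: ∀x ∀y ∀z ((xR²y ∧ xR²z) → ∃w (yRw ∧ zRw)).
(a): condition met.
(b): fails — 0R²1, 0R²5 but no w with 1Rw and 5Rw.
(c): condition met.
(d): fails — sR²s, sR²u but no w* with sRw* and uRw*.
(e): condition met.

(a), (c), (e)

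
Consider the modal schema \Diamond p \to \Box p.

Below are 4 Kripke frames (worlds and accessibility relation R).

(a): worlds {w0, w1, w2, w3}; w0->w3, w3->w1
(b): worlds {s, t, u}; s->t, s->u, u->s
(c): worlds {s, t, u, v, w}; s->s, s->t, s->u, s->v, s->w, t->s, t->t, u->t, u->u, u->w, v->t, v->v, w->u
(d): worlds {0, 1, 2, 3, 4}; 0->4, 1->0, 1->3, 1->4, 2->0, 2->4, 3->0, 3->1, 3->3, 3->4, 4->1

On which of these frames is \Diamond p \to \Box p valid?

This is the axiom for partial functionality; its first-order frame correspondent is \forall x \forall y \forall z (Rxy \wedge Rxz \to y = z).
(a): ✓.
(b): fails — s sees both t and u.
(c): fails — s sees both s and t.
(d): fails — 1 sees both 0 and 3.

(a)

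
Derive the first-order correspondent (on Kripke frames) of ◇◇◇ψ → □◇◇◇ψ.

This is a Sahlqvist (Geach-type) schema ◇^3□^0ψ → □^1◇^3ψ.
Minimal-valuation argument: fix x; take any y with xR^3y and any z with xR^1z. Set V(ψ) to the set of worlds R-reachable from y in exactly 0 steps. Then □^0ψ holds at y, so the antecedent holds at x; validity forces ◇^3ψ at z, giving a w with zR^3w and yR^0w.
First-order correspondent: ∀x ∀y ∀z ((xR³y ∧ xRz) → ∃w (y = w ∧ zR³w)).

∀x ∀y ∀z ((xR³y ∧ xRz) → ∃w (y = w ∧ zR³w))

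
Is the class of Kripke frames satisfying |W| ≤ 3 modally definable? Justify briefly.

Not definable by any modal formula

Modal frame validity is preserved under disjoint unions.
Any modal formula valid on each of 4 disjoint one-world frames is valid on their disjoint union (validity is preserved under disjoint unions). Each one-world frame has |W|=1≤3, but the union has |W|=4.
So no modal formula (or set of formulas) defines exactly the |W|≤3 frames.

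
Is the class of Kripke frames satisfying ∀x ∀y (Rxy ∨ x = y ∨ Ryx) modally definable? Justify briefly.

If a class were modally definable it would be closed under disjoint unions (Goldblatt–Thomason).
Take 4 disjoint single-world reflexive frames: each is trivially connected, but their disjoint union has 4 worlds with no edge between distinct components, so it is not connected.
So the class is not modally definable.

No — not modally definable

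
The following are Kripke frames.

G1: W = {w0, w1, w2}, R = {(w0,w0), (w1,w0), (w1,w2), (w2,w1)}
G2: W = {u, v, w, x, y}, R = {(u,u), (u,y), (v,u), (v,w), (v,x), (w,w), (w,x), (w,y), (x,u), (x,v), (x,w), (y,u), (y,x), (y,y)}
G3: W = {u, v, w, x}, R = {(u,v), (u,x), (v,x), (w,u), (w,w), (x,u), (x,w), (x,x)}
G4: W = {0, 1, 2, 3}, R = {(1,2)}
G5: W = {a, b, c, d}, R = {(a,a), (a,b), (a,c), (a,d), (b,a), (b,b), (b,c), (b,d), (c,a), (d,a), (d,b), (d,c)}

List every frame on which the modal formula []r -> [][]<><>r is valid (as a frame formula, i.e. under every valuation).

G2, G3, G4, G5

This is the axiom for a generalized confluence (Geach) condition; its first-order frame correspondent is forall x forall z (x R^2 z -> exists w (xRw & z R^2 w)).
G1: fails — w2R²w0 but no w with w2Rw and w0R²w.
G2: holds.
G3: holds.
G4: holds.
G5: holds.
Valid on: G2, G3, G4, G5.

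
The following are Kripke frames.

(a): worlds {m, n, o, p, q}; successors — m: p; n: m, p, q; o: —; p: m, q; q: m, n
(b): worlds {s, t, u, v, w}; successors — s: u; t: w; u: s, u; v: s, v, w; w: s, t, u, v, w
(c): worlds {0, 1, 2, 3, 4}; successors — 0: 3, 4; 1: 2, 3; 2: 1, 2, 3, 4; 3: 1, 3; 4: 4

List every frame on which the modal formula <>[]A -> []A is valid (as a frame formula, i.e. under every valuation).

This is the axiom for the Euclidean property; its first-order frame correspondent is forall x forall y forall z (Rxy & Rxz -> Ryz).
(a): fails — Rmp and Rmp but not Rpp.
(b): fails — Rus and Rus but not Rss.
(c): fails — R04 and R03 but not R43.
Valid on no frame.

none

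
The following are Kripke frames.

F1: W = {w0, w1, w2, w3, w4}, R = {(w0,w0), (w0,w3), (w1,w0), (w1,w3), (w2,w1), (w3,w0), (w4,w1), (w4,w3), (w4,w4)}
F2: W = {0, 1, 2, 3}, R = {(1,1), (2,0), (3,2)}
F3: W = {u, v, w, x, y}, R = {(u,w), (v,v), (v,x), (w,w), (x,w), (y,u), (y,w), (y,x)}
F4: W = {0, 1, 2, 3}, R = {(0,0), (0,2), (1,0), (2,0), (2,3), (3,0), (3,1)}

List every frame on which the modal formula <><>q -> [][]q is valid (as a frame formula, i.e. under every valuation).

F2

This is the axiom for a generalized confluence (Geach) condition; its first-order frame correspondent is forall x forall y forall z ((x R^2 y & x R^2 z) -> exists w (y = w & z = w)).
F1: fails — w0R²w0, w0R²w3 but w0 ≠ w3.
F2: satisfies the condition.
F3: fails — vR²v, vR²w but v ≠ w.
F4: fails — 0R²0, 0R²2 but 0 ≠ 2.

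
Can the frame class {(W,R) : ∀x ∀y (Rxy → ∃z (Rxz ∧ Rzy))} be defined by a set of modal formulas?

This is a Sahlqvist condition; the C4 axiom □□p → □p defines it.
Suppose □□p→□p is valid. Take Rxy and set V(p)={w : xR²w}. Then □□p at x, so □p at x, so p at y, i.e. ∃z(Rxz∧Rzy).

Yes — defined by □□p → □p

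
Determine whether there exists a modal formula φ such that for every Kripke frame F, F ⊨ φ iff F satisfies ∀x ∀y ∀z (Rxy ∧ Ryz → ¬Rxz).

No — not modally definable

Any modally definable frame class is closed under surjective bounded morphisms.
The 7-cycle (worlds s,t,u,v,w,x,y with s→t→u→v→w→x→y→s) is intransitive. Mapping every world to a single reflexive point • is a surjective bounded morphism; the reflexive point is not intransitive (R••∧R•• but R••).
So no modal formula (or set of formulas) defines exactly the intransitive frames.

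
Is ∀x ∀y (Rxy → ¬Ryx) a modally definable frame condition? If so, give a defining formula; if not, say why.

If a class were modally definable it would be closed under surjective bounded morphisms (Goldblatt–Thomason).
The 3-cycle (worlds a,b,c with a→b→c→a) is asymmetric. Mapping every world to a single reflexive point • is a surjective bounded morphism, and the reflexive point is not asymmetric (R•• but asymmetry requires ¬R••).
So no modal formula (or set of formulas) defines exactly the asymmetric frames.

No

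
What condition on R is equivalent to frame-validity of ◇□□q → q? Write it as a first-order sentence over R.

∀x ∀y (xRy → ∃w (yR²w ∧ x = w))

This is a Sahlqvist (Geach-type) schema ◇^1□^2q → □^0◇^0q.
Minimal-valuation argument: fix x; take any y with xR^1y and any z with xR^0z. Set V(q) to the set of worlds R-reachable from y in exactly 2 steps. Then □^2q holds at y, so the antecedent holds at x; validity forces ◇^0q at z, giving a w with zR^0w and yR^2w.
First-order correspondent: ∀x ∀y (xRy → ∃w (yR²w ∧ x = w)).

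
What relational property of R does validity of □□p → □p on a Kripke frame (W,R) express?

This is the C4 axiom.
Its frame correspondent is density — ∀x ∀y (Rxy → ∃z (Rxz ∧ Rzy)).

Density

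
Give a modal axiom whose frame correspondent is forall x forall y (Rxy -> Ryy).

□(□r → r)

This is shift-reflexivity; the standard corresponding axiom is T□: □(□r → r).
Suppose □(□r→r) is valid. Take Rxy and set V(r)={w : Ryw}. Then at y, □r holds; since □(□r→r) at x, □r→r at y, so r at y, i.e. Ryy.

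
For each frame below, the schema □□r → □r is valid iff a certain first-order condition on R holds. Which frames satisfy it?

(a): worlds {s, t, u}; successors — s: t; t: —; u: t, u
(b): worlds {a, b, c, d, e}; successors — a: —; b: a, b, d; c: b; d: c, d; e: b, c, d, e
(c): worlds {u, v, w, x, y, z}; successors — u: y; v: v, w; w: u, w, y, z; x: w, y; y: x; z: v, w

(b)

This is the axiom for density; its first-order frame correspondent is ∀x ∀y (Rxy → ∃z (Rxz ∧ Rzy)).
(a): fails — Rst but no z with Rsz and Rzt.
(b): holds.
(c): fails — Ryx but no t with Ryt and Rtx.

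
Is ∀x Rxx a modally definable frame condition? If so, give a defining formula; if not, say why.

Definable; □q → q defines it

This is a Sahlqvist condition; the T axiom □q → q defines it.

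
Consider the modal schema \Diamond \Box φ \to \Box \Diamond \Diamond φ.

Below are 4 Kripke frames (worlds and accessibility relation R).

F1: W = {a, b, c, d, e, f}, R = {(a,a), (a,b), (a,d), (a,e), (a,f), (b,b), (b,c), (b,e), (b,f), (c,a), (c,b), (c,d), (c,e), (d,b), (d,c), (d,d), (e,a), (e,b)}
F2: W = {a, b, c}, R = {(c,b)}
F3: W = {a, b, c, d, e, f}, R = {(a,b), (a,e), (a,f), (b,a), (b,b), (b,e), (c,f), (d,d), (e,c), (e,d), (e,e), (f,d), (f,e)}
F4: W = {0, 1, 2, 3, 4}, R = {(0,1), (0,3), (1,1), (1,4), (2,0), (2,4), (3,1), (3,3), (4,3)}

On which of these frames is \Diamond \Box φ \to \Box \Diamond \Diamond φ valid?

F4

Frame correspondent (Sahlqvist): \forall x \forall y \forall z ((xRy \wedge xRz) \to \exists w (yRw \wedge z R^2 w)) — i.e. a generalized confluence (Geach) condition.
F1: fails — aRa, aRf but no w with aRw and fR²w.
F2: fails — cRb, cRb but no w with bRw and bR²w.
F3: fails — eRc, eRc but no w with cRw and cR²w.
F4: ✓.
Valid on: F4.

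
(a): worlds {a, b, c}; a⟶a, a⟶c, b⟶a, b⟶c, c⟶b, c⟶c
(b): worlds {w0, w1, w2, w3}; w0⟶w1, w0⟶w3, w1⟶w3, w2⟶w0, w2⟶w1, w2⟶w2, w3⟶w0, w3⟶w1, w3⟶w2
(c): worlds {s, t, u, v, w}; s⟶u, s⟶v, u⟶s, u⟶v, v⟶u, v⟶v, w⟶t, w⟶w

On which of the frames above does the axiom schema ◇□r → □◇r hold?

This is the axiom for convergence; its first-order frame correspondent is ∀x ∀y ∀z (Rxy ∧ Rxz → ∃w (Ryw ∧ Rzw)).
(a): ✓.
(b): fails — Rw0w1 and Rw0w3 but w1 and w3 have no common successor.
(c): fails — Rww and Rwt but w and t have no common successor.

(a)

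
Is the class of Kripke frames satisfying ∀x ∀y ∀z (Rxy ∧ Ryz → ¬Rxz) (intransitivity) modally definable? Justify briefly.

Any modally definable frame class is closed under surjective bounded morphisms.
The 7-cycle (worlds s,t,u,v,w,x,y with s→t→u→v→w→x→y→s) is intransitive. Mapping every world to a single reflexive point • is a surjective bounded morphism; the reflexive point is not intransitive (R••∧R•• but R••).
Hence intransitivity is not modally definable.

No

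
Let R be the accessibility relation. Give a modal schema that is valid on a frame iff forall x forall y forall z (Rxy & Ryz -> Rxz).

A defining formula is □ψ → □□ψ (the 4 axiom).
Suppose □ψ→□□ψ is valid. Take Rxy, Ryz and set V(ψ)={w : Rxw}. Then □ψ at x, so □□ψ at x, so □ψ at y, so ψ at z, i.e. Rxz.

□ψ → □□ψ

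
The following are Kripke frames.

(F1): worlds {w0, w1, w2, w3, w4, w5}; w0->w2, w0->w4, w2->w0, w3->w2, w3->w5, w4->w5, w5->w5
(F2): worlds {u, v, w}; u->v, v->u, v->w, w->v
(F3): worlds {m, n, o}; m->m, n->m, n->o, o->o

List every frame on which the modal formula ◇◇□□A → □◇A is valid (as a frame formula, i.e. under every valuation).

(F2)

This is the axiom for a generalized confluence (Geach) condition; its first-order frame correspondent is ∀x ∀y ∀z ((xR²y ∧ xRz) → ∃w (yR²w ∧ zRw)).
(F1): fails — w0R²w5, w0Rw2 but no w with w5R²w and w2Rw.
(F2): satisfies the condition.
(F3): fails — nR²m, nRo but no w with mR²w and oRw.
Valid on: (F2).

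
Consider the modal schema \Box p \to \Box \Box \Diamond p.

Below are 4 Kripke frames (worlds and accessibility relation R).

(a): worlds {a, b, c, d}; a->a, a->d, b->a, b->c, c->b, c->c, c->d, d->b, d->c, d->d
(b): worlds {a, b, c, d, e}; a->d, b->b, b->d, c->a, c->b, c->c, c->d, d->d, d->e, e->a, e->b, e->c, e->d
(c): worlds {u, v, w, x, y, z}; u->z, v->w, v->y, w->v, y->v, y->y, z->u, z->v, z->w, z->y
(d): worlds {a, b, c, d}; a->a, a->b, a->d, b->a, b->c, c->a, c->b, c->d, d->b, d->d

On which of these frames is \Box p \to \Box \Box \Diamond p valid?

The schema corresponds to a generalized confluence (Geach) condition: \forall x \forall z (x R^2 z \to \exists w (xRw \wedge zRw)).
(a): condition met.
(b): condition met.
(c): fails — uR²v but no t with uRt and vRt.
(d): fails — bR²d but no w with bRw and dRw.
Valid on: (a), (b).

(a), (b)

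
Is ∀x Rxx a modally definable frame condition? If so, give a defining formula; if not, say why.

Yes, by □q → q

This is a Sahlqvist condition; the T axiom □q → q defines it.
Suppose □q→q is valid. At any x set V(q)={w : Rxw}. Then □q holds at x, so q holds at x, i.e. Rxx.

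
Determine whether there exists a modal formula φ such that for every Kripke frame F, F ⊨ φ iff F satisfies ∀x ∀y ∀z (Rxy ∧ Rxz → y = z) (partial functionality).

Yes — defined by ◇r → □r

This is a Sahlqvist condition; the CD axiom ◇r → □r defines it.
Suppose ◇r→□r is valid. Take Rxy, Rxz and set V(r)={y}. Then ◇r at x, so □r at x, so r at z, i.e. z=y.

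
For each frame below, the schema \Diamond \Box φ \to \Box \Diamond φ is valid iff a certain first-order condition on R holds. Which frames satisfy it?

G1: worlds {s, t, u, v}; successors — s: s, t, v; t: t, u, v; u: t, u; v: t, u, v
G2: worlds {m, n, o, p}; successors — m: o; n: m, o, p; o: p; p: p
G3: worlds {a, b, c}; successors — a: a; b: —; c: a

Frame correspondent (Sahlqvist): \forall x \forall y \forall z (Rxy \wedge Rxz \to \exists w (Ryw \wedge Rzw)) — i.e. convergence.
G1: holds.
G2: fails — Rno and Rnm but o and m have no common successor.
G3: holds.
Valid on: G1, G3.

G1, G3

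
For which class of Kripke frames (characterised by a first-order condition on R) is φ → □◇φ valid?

symmetry

Suppose φ→□◇φ is valid. Take Rxy and set V(φ)={x}. Then φ at x, so □◇φ at x, so ◇φ at y, so some z with Ryz has φ; z=x, i.e. Ryx.
Conversely, on a frame with symmetry the schema holds at every world under every valuation.
So the correspondent is symmetry.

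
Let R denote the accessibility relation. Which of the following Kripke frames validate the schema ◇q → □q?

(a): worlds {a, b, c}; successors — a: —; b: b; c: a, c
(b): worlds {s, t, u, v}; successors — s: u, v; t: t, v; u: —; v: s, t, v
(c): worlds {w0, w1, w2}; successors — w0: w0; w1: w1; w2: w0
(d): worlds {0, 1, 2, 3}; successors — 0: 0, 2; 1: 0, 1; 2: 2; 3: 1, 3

The schema corresponds to partial functionality: ∀x ∀y ∀z (Rxy ∧ Rxz → y = z).
(a): fails — c sees both a and c.
(b): fails — s sees both u and v.
(c): ✓.
(d): fails — 0 sees both 0 and 2.
Valid on: (c).

(c)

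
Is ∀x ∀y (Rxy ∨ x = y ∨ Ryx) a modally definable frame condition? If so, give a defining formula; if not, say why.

Modal frame validity is preserved under disjoint unions.
Take 2 disjoint single-world reflexive frames: each is trivially connected, but their disjoint union has 2 worlds with no edge between distinct components, so it is not connected.
So no modal formula (or set of formulas) defines exactly the connected frames.

Not modally definable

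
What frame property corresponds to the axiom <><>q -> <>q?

This is frame-equivalent to □q → □□q (substitute ¬q for q and contrapose).
Suppose □q→□□q is valid. Take Rxy, Ryz and set V(q)={w : Rxw}. Then □q at x, so □□q at x, so □q at y, so q at z, i.e. Rxz.

transitivity: forall x forall y forall z (Rxy & Ryz -> Rxz)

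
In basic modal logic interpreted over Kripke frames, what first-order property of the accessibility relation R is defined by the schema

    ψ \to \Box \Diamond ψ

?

symmetry: \forall x \forall y (Rxy \to Ryx)

This schema is the B axiom.
Its frame correspondent is symmetry — \forall x \forall y (Rxy \to Ryx).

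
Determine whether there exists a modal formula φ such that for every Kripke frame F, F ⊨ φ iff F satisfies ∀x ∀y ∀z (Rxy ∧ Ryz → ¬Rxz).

Any modally definable frame class is closed under surjective bounded morphisms.
The 3-cycle (worlds w0,w1,w2 with w0→w1→w2→w0) is intransitive. Mapping every world to a single reflexive point • is a surjective bounded morphism; the reflexive point is not intransitive (R••∧R•• but R••).
Hence intransitivity is not modally definable.

No — not modally definable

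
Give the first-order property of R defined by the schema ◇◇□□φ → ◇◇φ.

This is a Sahlqvist (Geach-type) schema ◇^2□^2φ → □^0◇^2φ.
First-order correspondent: ∀x ∀y (xR²y → ∃w (yR²w ∧ xR²w)).

∀x ∀y (xR²y → ∃w (yR²w ∧ xR²w))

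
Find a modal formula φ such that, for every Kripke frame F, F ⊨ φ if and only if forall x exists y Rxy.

□ψ → ◇ψ

The condition is seriality. The D schema □ψ → ◇ψ defines it.
Suppose □ψ→◇ψ is valid. At any x set V(ψ)=W. Then □ψ at x, so ◇ψ at x, so x has a successor.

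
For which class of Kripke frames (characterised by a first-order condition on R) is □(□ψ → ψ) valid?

Suppose □(□ψ→ψ) is valid. Take Rxy and set V(ψ)={w : Ryw}. Then at y, □ψ holds; since □(□ψ→ψ) at x, □ψ→ψ at y, so ψ at y, i.e. Ryy.
Conversely, on a frame with shift-reflexivity the schema holds at every world under every valuation.
So the correspondent is shift-reflexivity.

shift-reflexivity: ∀x ∀y (Rxy → Ryy)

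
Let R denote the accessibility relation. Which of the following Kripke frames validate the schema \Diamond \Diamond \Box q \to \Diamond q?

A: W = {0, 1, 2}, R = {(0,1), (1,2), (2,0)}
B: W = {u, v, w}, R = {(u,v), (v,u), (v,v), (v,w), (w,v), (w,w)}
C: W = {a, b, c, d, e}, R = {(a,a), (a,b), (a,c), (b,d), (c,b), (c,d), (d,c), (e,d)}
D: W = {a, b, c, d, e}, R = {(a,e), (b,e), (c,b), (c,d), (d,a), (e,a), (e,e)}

B

The schema corresponds to a generalized confluence (Geach) condition: \forall x \forall y (x R^2 y \to \exists w (yRw \wedge xRw)).
A: fails — 0R²2 but no w with 2Rw and 0Rw.
B: condition met.
C: fails — aR²b but no w with bRw and aRw.
D: fails — cR²a but no w with aRw and cRw.
Valid on: B.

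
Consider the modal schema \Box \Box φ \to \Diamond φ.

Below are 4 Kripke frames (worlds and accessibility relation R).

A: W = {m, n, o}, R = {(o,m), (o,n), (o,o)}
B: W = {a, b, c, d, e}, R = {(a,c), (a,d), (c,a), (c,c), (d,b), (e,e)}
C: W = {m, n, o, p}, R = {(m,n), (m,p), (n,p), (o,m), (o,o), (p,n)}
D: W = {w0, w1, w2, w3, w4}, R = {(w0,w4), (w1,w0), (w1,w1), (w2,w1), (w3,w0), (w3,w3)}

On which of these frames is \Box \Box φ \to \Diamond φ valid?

none

The schema corresponds to a generalized confluence (Geach) condition: \forall x \exists w (x R^2 w \wedge xRw).
A: fails — at m but no w with mR²w and mRw.
B: fails — at b but no w with bR²w and bRw.
C: fails — at n but no w with nR²w and nRw.
D: fails — at w0 but no w with w0R²w and w0Rw.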